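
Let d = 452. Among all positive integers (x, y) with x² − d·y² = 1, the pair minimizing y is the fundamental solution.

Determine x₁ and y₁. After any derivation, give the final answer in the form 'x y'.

d=452: √d = [21; 3,1,5,3,10,3,5,1,3,42] (ℓ=10, even), read p_9/q_9
a_0=21:  p_0=21·1+0=21,  q_0=21·0+1=1
…
a_4=3:  p_4=3·489+85=1552,  q_4=3·23+4=73
…
a_8=1:  p_8=1·263904+49579=313483,  q_8=1·12413+2332=14745
a_9=3:  p_9=3·313483+263904=1204353,  q_9=3·14745+12413=56648
fundamental: x₁=1204353, y₁=56648  (since 1450466148609 − 452·3208995904 = 1)

1204353 56648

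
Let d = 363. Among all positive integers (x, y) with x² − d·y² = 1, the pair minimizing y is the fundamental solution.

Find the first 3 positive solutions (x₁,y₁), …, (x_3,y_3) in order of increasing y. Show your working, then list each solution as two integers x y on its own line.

362 19
262087 13756
189750626 9959325

√363 → a₀=19, period (19,38); ℓ=2 even so k=1
a_0=19:  p_0=19·1+0=19,  q_0=19·0+1=1
a_1=19:  p_1=19·19+1=362,  q_1=19·1+0=19
(x₁, y₁) = (362, 19);  362² − 363·19² = 1 ✓
(x_2, y_2) = (362·362 + 363·19·19, 362·19 + 19·362) = (262087, 13756)
(x_3, y_3) = (362·262087 + 363·19·13756, 362·13756 + 19·262087) = (189750626, 9959325)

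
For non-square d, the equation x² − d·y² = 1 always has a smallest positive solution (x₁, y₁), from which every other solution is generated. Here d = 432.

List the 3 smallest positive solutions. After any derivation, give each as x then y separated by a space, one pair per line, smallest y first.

1351 65
3650401 175630
9863382151 474552195

√432 = [20; 1,3,1,1,1,3,1,40, …], period ℓ=8 (even) → k=7
a_0=20:  p_0=20·1+0=20,  q_0=20·0+1=1
a_1=1:  p_1=1·20+1=21,  q_1=1·1+0=1
a_2=3:  p_2=3·21+20=83,  q_2=3·1+1=4
a_3=1:  p_3=1·83+21=104,  q_3=1·4+1=5
a_4=1:  p_4=1·104+83=187,  q_4=1·5+4=9
a_5=1:  p_5=1·187+104=291,  q_5=1·9+5=14
a_6=3:  p_6=3·291+187=1060,  q_6=3·14+9=51
a_7=1:  p_7=1·1060+291=1351,  q_7=1·51+14=65
fundamental: x₁=1351, y₁=65  (since 1825201 − 432·4225 = 1)
k=2:  x_2 = 1351·1351+432·65·65 = 3650401,  y_2 = 1351·65+65·1351 = 175630
k=3:  x_3 = 1351·3650401+432·65·175630 = 9863382151,  y_3 = 1351·175630+65·3650401 = 474552195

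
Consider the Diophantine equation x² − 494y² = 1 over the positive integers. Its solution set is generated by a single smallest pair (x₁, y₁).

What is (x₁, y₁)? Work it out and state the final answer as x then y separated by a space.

73035 3286

√494 → a₀=22, period (4,2,2,1,2,1,2,2,4,44); ℓ=10 even so k=9
i=0: a=22 ⇒ p=22, q=1
…
i=2: a=2 ⇒ p=200, q=9
i=3: a=2 ⇒ p=489, q=22
i=4: a=1 ⇒ p=689, q=31
i=5: a=2 ⇒ p=1867, q=84
i=6: a=1 ⇒ p=2556, q=115
i=7: a=2 ⇒ p=6979, q=314
i=8: a=2 ⇒ p=16514, q=743
i=9: a=4 ⇒ p=73035, q=3286
→ (73035, 3286).  Check: 73035²=5334111225, 494·3286²=5334111224, difference 1.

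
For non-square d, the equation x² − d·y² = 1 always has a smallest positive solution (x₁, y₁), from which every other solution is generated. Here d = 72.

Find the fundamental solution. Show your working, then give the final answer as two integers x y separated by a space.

17 2

d=72: √d = [8; 2,16] (ℓ=2, even), read p_1/q_1
i=0: a=8 ⇒ p=8, q=1
i=1: a=2 ⇒ p=17, q=2
fundamental: x₁=17, y₁=2  (since 289 − 72·4 = 1)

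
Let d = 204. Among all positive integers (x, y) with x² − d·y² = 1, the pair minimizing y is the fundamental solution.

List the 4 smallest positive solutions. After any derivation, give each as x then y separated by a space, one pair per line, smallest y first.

√204 → a₀=14, period (3,1,1,6,1,1,3,28); ℓ=8 even so k=7
i=0: a=14 ⇒ p=14, q=1
…
i=2: a=1 ⇒ p=57, q=4
…
i=5: a=1 ⇒ p=757, q=53
i=6: a=1 ⇒ p=1414, q=99
i=7: a=3 ⇒ p=4999, q=350
fundamental: x₁=4999, y₁=350  (since 24990001 − 204·122500 = 1)
n=2: (4999,350)∘(4999,350) = (4999·4999+204·350·350, 4999·350+350·4999) = (49980001,3499300)
n=3: (49980001,3499300)∘(4999,350) = (4999·49980001+204·350·3499300, 4999·3499300+350·49980001) = (499700044999,34986001050)
n=4: (499700044999,34986001050)∘(4999,350) = (4999·499700044999+204·350·34986001050, 4999·34986001050+350·499700044999) = (4996000999920001,349790034998600)

4999 350
49980001 3499300
499700044999 34986001050
4996000999920001 349790034998600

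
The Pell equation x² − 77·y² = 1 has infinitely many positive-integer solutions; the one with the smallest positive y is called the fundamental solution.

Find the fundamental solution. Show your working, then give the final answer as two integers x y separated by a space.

351 40

√77 = [8; 1,3,2,3,1,16, …], period ℓ=6 (even) → k=5
a_0=8:  p_0=8·1+0=8,  q_0=8·0+1=1
a_1=1:  p_1=1·8+1=9,  q_1=1·1+0=1
…
a_4=3:  p_4=3·79+35=272,  q_4=3·9+4=31
a_5=1:  p_5=1·272+79=351,  q_5=1·31+9=40
fundamental: x₁=351, y₁=40  (since 123201 − 77·1600 = 1)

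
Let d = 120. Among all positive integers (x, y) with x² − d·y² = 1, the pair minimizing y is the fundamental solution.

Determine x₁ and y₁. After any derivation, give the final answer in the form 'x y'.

11 1

[10; 1,20] for √120; ℓ=2 ⇒ convergent index 1
step 0: (10, 1)  from 10·(1,0) + (0,1)
step 1: (11, 1)  from 1·(10,1) + (1,0)
(x₁, y₁) = (11, 1);  11² − 120·1² = 1 ✓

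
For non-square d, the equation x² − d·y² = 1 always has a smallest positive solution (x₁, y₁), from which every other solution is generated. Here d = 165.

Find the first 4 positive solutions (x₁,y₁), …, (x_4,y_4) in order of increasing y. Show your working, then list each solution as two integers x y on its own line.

d=165: √d = [12; 1,5,2,5,1,24] (ℓ=6, even), read p_5/q_5
i=0: a=12 ⇒ p=12, q=1
…
i=2: a=5 ⇒ p=77, q=6
i=3: a=2 ⇒ p=167, q=13
i=4: a=5 ⇒ p=912, q=71
i=5: a=1 ⇒ p=1079, q=84
→ (1079, 84).  Check: 1079²=1164241, 165·84²=1164240, difference 1.
k=2:  x_2 = 1079·1079+165·84·84 = 2328481,  y_2 = 1079·84+84·1079 = 181272
k=3:  x_3 = 1079·2328481+165·84·181272 = 5024860919,  y_3 = 1079·181272+84·2328481 = 391184892
k=4:  x_4 = 1079·5024860919+165·84·391184892 = 10843647534721,  y_4 = 1079·391184892+84·5024860919 = 844176815664

1079 84
2328481 181272
5024860919 391184892
10843647534721 844176815664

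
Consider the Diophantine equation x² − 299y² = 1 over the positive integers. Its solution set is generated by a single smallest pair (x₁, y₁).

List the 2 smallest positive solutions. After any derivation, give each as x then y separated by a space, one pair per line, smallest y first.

415 24
344449 19920

√299 = [17; 3,2,3,34, …], period ℓ=4 (even) → k=3
i=0: a=17 ⇒ p=17, q=1
i=1: a=3 ⇒ p=52, q=3
i=2: a=2 ⇒ p=121, q=7
i=3: a=3 ⇒ p=415, q=24
(x₁, y₁) = (415, 24);  415² − 299·24² = 1 ✓
(x_2, y_2) = (415·415 + 299·24·24, 415·24 + 24·415) = (344449, 19920)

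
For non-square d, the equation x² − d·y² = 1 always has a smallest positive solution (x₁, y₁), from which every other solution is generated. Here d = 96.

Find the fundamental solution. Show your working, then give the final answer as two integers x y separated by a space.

d=96: √d = [9; 1,3,1,18] (ℓ=4, even), read p_3/q_3
k=0  a_k=9  p_k/q_k = 9/1
…
k=2  a_k=3  p_k/q_k = 39/4
k=3  a_k=1  p_k/q_k = 49/5
fundamental: x₁=49, y₁=5  (since 2401 − 96·25 = 1)

49 5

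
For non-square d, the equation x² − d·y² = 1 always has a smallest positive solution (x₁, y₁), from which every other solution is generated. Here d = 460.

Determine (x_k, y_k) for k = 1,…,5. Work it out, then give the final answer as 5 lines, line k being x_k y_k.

2535751 118230
12860066268001 599603681460
65219851798297071751 3040891269731634690
330762608834754335913072001 15421886156225925189922920
1677463232230609064240018182143751 78212126485069051161274736991150

d=460: √d = [21; 2,4,3,1,2,10,2,1,3,4,2,42] (ℓ=12, even), read p_11/q_11
a_0=21:  p_0=21·1+0=21,  q_0=21·0+1=1
a_1=2:  p_1=2·21+1=43,  q_1=2·1+0=2
…
a_3=3:  p_3=3·193+43=622,  q_3=3·9+2=29
…
a_6=10:  p_6=10·2252+815=23335,  q_6=10·105+38=1088
a_7=2:  p_7=2·23335+2252=48922,  q_7=2·1088+105=2281
a_8=1:  p_8=1·48922+23335=72257,  q_8=1·2281+1088=3369
a_9=3:  p_9=3·72257+48922=265693,  q_9=3·3369+2281=12388
a_10=4:  p_10=4·265693+72257=1135029,  q_10=4·12388+3369=52921
a_11=2:  p_11=2·1135029+265693=2535751,  q_11=2·52921+12388=118230
→ (2535751, 118230).  Check: 2535751²=6430033134001, 460·118230²=6430033134000, difference 1.
(2535751+118230√460)^2 = 12860066268001 + 599603681460√460
(2535751+118230√460)^3 = 65219851798297071751 + 3040891269731634690√460
(2535751+118230√460)^4 = 330762608834754335913072001 + 15421886156225925189922920√460
(2535751+118230√460)^5 = 1677463232230609064240018182143751 + 78212126485069051161274736991150√460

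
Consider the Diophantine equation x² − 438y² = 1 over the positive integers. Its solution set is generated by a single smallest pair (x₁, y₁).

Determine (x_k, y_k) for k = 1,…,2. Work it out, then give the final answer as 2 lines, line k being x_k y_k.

293 14
171697 8204

√438 = [20; 1,12,1,40, …], period ℓ=4 (even) → k=3
k=0  a_k=20  p_k/q_k = 20/1
k=1  a_k=1  p_k/q_k = 21/1
k=2  a_k=12  p_k/q_k = 272/13
k=3  a_k=1  p_k/q_k = 293/14
fundamental: x₁=293, y₁=14  (since 85849 − 438·196 = 1)
n=2: (293,14)∘(293,14) = (293·293+438·14·14, 293·14+14·293) = (171697,8204)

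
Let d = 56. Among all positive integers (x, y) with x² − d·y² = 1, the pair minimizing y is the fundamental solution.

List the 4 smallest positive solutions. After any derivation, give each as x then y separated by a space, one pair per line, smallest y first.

d=56: √d = [7; 2,14] (ℓ=2, even), read p_1/q_1
a_0=7:  p_0=7·1+0=7,  q_0=7·0+1=1
a_1=2:  p_1=2·7+1=15,  q_1=2·1+0=2
→ (15, 2).  Check: 15²=225, 56·2²=224, difference 1.
(x_2, y_2) = (15·15 + 56·2·2, 15·2 + 2·15) = (449, 60)
(x_3, y_3) = (15·449 + 56·2·60, 15·60 + 2·449) = (13455, 1798)
(x_4, y_4) = (15·13455 + 56·2·1798, 15·1798 + 2·13455) = (403201, 53880)

15 2
449 60
13455 1798
403201 53880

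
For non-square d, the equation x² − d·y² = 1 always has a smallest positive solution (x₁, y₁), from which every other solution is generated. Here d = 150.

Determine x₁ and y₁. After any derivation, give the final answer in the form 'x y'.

d=150: √d = [12; 4,24] (ℓ=2, even), read p_1/q_1
step 0: (12, 1)  from 12·(1,0) + (0,1)
step 1: (49, 4)  from 4·(12,1) + (1,0)
(x₁, y₁) = (49, 4);  49² − 150·4² = 1 ✓

49 4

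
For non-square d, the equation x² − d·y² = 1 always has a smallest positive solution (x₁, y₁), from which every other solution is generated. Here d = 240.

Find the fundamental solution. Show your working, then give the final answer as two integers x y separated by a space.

√240 = [15; 2,30, …], period ℓ=2 (even) → k=1
k=0  a_k=15  p_k/q_k = 15/1
k=1  a_k=2  p_k/q_k = 31/2
fundamental: x₁=31, y₁=2  (since 961 − 240·4 = 1)

31 2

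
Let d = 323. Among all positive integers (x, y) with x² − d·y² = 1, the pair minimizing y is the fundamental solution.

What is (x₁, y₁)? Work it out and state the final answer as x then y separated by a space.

√323 → a₀=17, period (1,34); ℓ=2 even so k=1
k=0  a_k=17  p_k/q_k = 17/1
k=1  a_k=1  p_k/q_k = 18/1
→ (18, 1).  Check: 18²=324, 323·1²=323, difference 1.

18 1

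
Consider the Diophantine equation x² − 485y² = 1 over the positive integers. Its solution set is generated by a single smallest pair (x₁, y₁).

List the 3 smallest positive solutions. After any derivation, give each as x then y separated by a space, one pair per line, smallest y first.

969 44
1877921 85272
3639409929 165257092

√485 → a₀=22, period (44); ℓ=1 odd so k=1
a_0=22:  p_0=22·1+0=22,  q_0=22·0+1=1
a_1=44:  p_1=44·22+1=969,  q_1=44·1+0=44
(x₁, y₁) = (969, 44);  969² − 485·44² = 1 ✓
(969+44√485)^2 = 1877921 + 85272√485
(969+44√485)^3 = 3639409929 + 165257092√485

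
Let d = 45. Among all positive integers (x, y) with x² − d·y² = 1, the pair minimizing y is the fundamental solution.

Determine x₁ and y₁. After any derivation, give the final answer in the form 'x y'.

d=45: √d = [6; 1,2,2,2,1,12] (ℓ=6, even), read p_5/q_5
i=0: a=6 ⇒ p=6, q=1
i=1: a=1 ⇒ p=7, q=1
i=2: a=2 ⇒ p=20, q=3
i=3: a=2 ⇒ p=47, q=7
i=4: a=2 ⇒ p=114, q=17
i=5: a=1 ⇒ p=161, q=24
fundamental: x₁=161, y₁=24  (since 25921 − 45·576 = 1)

161 24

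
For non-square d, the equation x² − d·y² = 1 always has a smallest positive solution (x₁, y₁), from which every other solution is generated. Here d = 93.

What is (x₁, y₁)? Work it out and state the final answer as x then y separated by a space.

12151 1260

d=93: √d = [9; 1,1,1,4,6,4,1,1,1,18] (ℓ=10, even), read p_9/q_9
a_0=9:  p_0=9·1+0=9,  q_0=9·0+1=1
…
a_4=4:  p_4=4·29+19=135,  q_4=4·3+2=14
…
a_7=1:  p_7=1·3491+839=4330,  q_7=1·362+87=449
a_8=1:  p_8=1·4330+3491=7821,  q_8=1·449+362=811
a_9=1:  p_9=1·7821+4330=12151,  q_9=1·811+449=1260
fundamental: x₁=12151, y₁=1260  (since 147646801 − 93·1587600 = 1)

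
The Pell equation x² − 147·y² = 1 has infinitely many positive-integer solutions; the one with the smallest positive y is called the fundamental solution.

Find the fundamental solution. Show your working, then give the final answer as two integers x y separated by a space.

[12; 8,24] for √147; ℓ=2 ⇒ convergent index 1
i=0: a=12 ⇒ p=12, q=1
i=1: a=8 ⇒ p=97, q=8
(x₁, y₁) = (97, 8);  97² − 147·8² = 1 ✓

97 8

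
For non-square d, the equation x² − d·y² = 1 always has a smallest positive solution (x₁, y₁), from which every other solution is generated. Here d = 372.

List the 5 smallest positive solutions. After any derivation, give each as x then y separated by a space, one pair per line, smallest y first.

12151 630
295293601 15310260
7176225079351 372069937890
174396621583094401 9042043615292520
4238186690536135053751 219739743566768883150

d=372: √d = [19; 3,2,12,2,3,38] (ℓ=6, even), read p_5/q_5
a_0=19:  p_0=19·1+0=19,  q_0=19·0+1=1
a_1=3:  p_1=3·19+1=58,  q_1=3·1+0=3
…
a_3=12:  p_3=12·135+58=1678,  q_3=12·7+3=87
a_4=2:  p_4=2·1678+135=3491,  q_4=2·87+7=181
a_5=3:  p_5=3·3491+1678=12151,  q_5=3·181+87=630
→ (12151, 630).  Check: 12151²=147646801, 372·630²=147646800, difference 1.
n=2: (12151,630)∘(12151,630) = (12151·12151+372·630·630, 12151·630+630·12151) = (295293601,15310260)
n=3: (295293601,15310260)∘(12151,630) = (12151·295293601+372·630·15310260, 12151·15310260+630·295293601) = (7176225079351,372069937890)
n=4: (7176225079351,372069937890)∘(12151,630) = (12151·7176225079351+372·630·372069937890, 12151·372069937890+630·7176225079351) = (174396621583094401,9042043615292520)
n=5: (174396621583094401,9042043615292520)∘(12151,630) = (12151·174396621583094401+372·630·9042043615292520, 12151·9042043615292520+630·174396621583094401) = (4238186690536135053751,219739743566768883150)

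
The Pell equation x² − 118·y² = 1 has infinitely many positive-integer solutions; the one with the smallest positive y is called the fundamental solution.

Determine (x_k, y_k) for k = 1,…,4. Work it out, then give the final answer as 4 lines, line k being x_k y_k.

306917 28254
188396089777 17343265836
115643925371868101 10645886241146970
70986173286526887819457 6534806934930865917144

√118 = [10; 1,6,3,2,10,2,3,6,1,20, …], period ℓ=10 (even) → k=9
step 0: (10, 1)  from 10·(1,0) + (0,1)
step 1: (11, 1)  from 1·(10,1) + (1,0)
step 2: (76, 7)  from 6·(11,1) + (10,1)
step 3: (239, 22)  from 3·(76,7) + (11,1)
step 4: (554, 51)  from 2·(239,22) + (76,7)
step 5: (5779, 532)  from 10·(554,51) + (239,22)
step 6: (12112, 1115)  from 2·(5779,532) + (554,51)
step 7: (42115, 3877)  from 3·(12112,1115) + (5779,532)
step 8: (264802, 24377)  from 6·(42115,3877) + (12112,1115)
step 9: (306917, 28254)  from 1·(264802,24377) + (42115,3877)
→ (306917, 28254).  Check: 306917²=94198044889, 118·28254²=94198044888, difference 1.
(x_2, y_2) = (306917·306917 + 118·28254·28254, 306917·28254 + 28254·306917) = (188396089777, 17343265836)
(x_3, y_3) = (306917·188396089777 + 118·28254·17343265836, 306917·17343265836 + 28254·188396089777) = (115643925371868101, 10645886241146970)
(x_4, y_4) = (306917·115643925371868101 + 118·28254·10645886241146970, 306917·10645886241146970 + 28254·115643925371868101) = (70986173286526887819457, 6534806934930865917144)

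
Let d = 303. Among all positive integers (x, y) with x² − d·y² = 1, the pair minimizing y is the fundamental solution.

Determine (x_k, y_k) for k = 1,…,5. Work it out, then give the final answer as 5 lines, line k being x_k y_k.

√303 → a₀=17, period (2,2,5,2,2,34); ℓ=6 even so k=5
i=0: a=17 ⇒ p=17, q=1
…
i=4: a=2 ⇒ p=1027, q=59
i=5: a=2 ⇒ p=2524, q=145
fundamental: x₁=2524, y₁=145  (since 6370576 − 303·21025 = 1)
(2524+145√303)^2 = 12741151 + 731960√303
(2524+145√303)^3 = 64317327724 + 3694933935√303
(2524+145√303)^4 = 324673857609601 + 18652025771920√303
(2524+145√303)^5 = 1638953568895938124 + 94155422401718225√303

2524 145
12741151 731960
64317327724 3694933935
324673857609601 18652025771920
1638953568895938124 94155422401718225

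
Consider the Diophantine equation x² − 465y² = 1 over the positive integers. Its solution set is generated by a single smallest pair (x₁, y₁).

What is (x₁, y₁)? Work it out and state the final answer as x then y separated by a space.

[21; 1,1,3,2,2,2,3,1,1,42] for √465; ℓ=10 ⇒ convergent index 9
step 0: (21, 1)  from 21·(1,0) + (0,1)
…
step 4: (345, 16)  from 2·(151,7) + (43,2)
step 5: (841, 39)  from 2·(345,16) + (151,7)
…
step 8: (8949, 415)  from 1·(6922,321) + (2027,94)
step 9: (15871, 736)  from 1·(8949,415) + (6922,321)
fundamental: x₁=15871, y₁=736  (since 251888641 − 465·541696 = 1)

15871 736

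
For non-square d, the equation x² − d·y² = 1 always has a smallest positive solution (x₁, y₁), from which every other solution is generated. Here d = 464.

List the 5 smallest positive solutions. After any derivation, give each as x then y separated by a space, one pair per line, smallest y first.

d=464: √d = [21; 1,1,5,1,1,1,5,1,1,42] (ℓ=10, even), read p_9/q_9
step 0: (21, 1)  from 21·(1,0) + (0,1)
…
step 8: (5299, 246)  from 1·(4502,209) + (797,37)
step 9: (9801, 455)  from 1·(5299,246) + (4502,209)
fundamental: x₁=9801, y₁=455  (since 96059601 − 464·207025 = 1)
n=2: (9801,455)∘(9801,455) = (9801·9801+464·455·455, 9801·455+455·9801) = (192119201,8918910)
n=3: (192119201,8918910)∘(9801,455) = (9801·192119201+464·455·8918910, 9801·8918910+455·192119201) = (3765920568201,174828473365)
n=4: (3765920568201,174828473365)∘(9801,455) = (9801·3765920568201+464·455·174828473365, 9801·174828473365+455·3765920568201) = (73819574785756801,3426987725981820)
n=5: (73819574785756801,3426987725981820)∘(9801,455) = (9801·73819574785756801+464·455·3426987725981820, 9801·3426987725981820+455·73819574785756801) = (1447011301184484245001,67175813229867162275)

9801 455
192119201 8918910
3765920568201 174828473365
73819574785756801 3426987725981820
1447011301184484245001 67175813229867162275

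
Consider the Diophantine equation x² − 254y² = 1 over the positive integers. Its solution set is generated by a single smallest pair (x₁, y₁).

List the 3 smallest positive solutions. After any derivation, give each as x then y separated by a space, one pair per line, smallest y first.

255 16
130049 8160
66324735 4161584

√254 = [15; 1,14,1,30, …], period ℓ=4 (even) → k=3
i=0: a=15 ⇒ p=15, q=1
…
i=2: a=14 ⇒ p=239, q=15
i=3: a=1 ⇒ p=255, q=16
(x₁, y₁) = (255, 16);  255² − 254·16² = 1 ✓
n=2: (255,16)∘(255,16) = (255·255+254·16·16, 255·16+16·255) = (130049,8160)
n=3: (130049,8160)∘(255,16) = (255·130049+254·16·8160, 255·8160+16·130049) = (66324735,4161584)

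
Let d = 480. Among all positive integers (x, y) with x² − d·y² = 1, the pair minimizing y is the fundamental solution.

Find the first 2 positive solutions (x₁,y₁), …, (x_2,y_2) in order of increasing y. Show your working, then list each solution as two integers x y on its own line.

√480 = [21; 1,9,1,42, …], period ℓ=4 (even) → k=3
k=0  a_k=21  p_k/q_k = 21/1
…
k=2  a_k=9  p_k/q_k = 219/10
k=3  a_k=1  p_k/q_k = 241/11
fundamental: x₁=241, y₁=11  (since 58081 − 480·121 = 1)
n=2: (241,11)∘(241,11) = (241·241+480·11·11, 241·11+11·241) = (116161,5302)

241 11
116161 5302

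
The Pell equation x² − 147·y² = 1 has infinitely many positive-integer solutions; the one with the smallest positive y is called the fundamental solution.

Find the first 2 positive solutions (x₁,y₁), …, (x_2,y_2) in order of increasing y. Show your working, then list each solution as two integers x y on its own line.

√147 = [12; 8,24, …], period ℓ=2 (even) → k=1
i=0: a=12 ⇒ p=12, q=1
i=1: a=8 ⇒ p=97, q=8
(x₁, y₁) = (97, 8);  97² − 147·8² = 1 ✓
(97+8√147)^2 = 18817 + 1552√147

97 8
18817 1552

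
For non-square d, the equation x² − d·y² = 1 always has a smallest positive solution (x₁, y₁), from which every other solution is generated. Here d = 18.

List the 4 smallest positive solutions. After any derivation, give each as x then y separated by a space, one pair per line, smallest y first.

17 4
577 136
19601 4620
665857 156944

[4; 4,8] for √18; ℓ=2 ⇒ convergent index 1
k=0  a_k=4  p_k/q_k = 4/1
k=1  a_k=4  p_k/q_k = 17/4
→ (17, 4).  Check: 17²=289, 18·4²=288, difference 1.
k=2:  x_2 = 17·17+18·4·4 = 577,  y_2 = 17·4+4·17 = 136
k=3:  x_3 = 17·577+18·4·136 = 19601,  y_3 = 17·136+4·577 = 4620
k=4:  x_4 = 17·19601+18·4·4620 = 665857,  y_4 = 17·4620+4·19601 = 156944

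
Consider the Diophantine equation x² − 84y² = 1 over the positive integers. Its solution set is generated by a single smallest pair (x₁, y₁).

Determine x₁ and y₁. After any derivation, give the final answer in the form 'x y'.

55 6

[9; 6,18] for √84; ℓ=2 ⇒ convergent index 1
step 0: (9, 1)  from 9·(1,0) + (0,1)
step 1: (55, 6)  from 6·(9,1) + (1,0)
fundamental: x₁=55, y₁=6  (since 3025 − 84·36 = 1)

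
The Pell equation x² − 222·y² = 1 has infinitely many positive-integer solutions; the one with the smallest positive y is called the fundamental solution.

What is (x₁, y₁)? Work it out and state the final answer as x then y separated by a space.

149 10

√222 → a₀=14, period (1,8,1,28); ℓ=4 even so k=3
i=0: a=14 ⇒ p=14, q=1
i=1: a=1 ⇒ p=15, q=1
i=2: a=8 ⇒ p=134, q=9
i=3: a=1 ⇒ p=149, q=10
(x₁, y₁) = (149, 10);  149² − 222·10² = 1 ✓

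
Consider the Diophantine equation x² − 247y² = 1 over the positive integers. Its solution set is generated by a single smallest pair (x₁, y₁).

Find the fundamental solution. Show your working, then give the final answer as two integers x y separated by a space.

85292 5427

√247 → a₀=15, period (1,2,1,1,9,1,9,1,1,2,1,30); ℓ=12 even so k=11
k=0  a_k=15  p_k/q_k = 15/1
k=1  a_k=1  p_k/q_k = 16/1
k=2  a_k=2  p_k/q_k = 47/3
k=3  a_k=1  p_k/q_k = 63/4
k=4  a_k=1  p_k/q_k = 110/7
…
k=6  a_k=1  p_k/q_k = 1163/74
…
k=8  a_k=1  p_k/q_k = 12683/807
k=9  a_k=1  p_k/q_k = 24203/1540
k=10  a_k=2  p_k/q_k = 61089/3887
k=11  a_k=1  p_k/q_k = 85292/5427
(x₁, y₁) = (85292, 5427);  85292² − 247·5427² = 1 ✓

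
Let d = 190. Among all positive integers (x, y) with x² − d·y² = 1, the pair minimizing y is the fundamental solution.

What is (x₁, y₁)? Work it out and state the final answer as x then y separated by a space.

52021 3774

√190 = [13; 1,3,1,1,1,…,3,1,26, …], period ℓ=14 (even) → k=13
a_0=13:  p_0=13·1+0=13,  q_0=13·0+1=1
a_1=1:  p_1=1·13+1=14,  q_1=1·1+0=1
…
a_3=1:  p_3=1·55+14=69,  q_3=1·4+1=5
…
a_8=2:  p_8=2·1213+510=2936,  q_8=2·88+37=213
…
a_11=1:  p_11=1·7085+4149=11234,  q_11=1·514+301=815
a_12=3:  p_12=3·11234+7085=40787,  q_12=3·815+514=2959
a_13=1:  p_13=1·40787+11234=52021,  q_13=1·2959+815=3774
(x₁, y₁) = (52021, 3774);  52021² − 190·3774² = 1 ✓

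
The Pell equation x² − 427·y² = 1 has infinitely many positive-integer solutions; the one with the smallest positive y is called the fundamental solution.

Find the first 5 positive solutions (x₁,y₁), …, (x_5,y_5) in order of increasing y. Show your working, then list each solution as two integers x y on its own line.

d=427: √d = [20; 1,1,1,40] (ℓ=4, even), read p_3/q_3
k=0  a_k=20  p_k/q_k = 20/1
…
k=2  a_k=1  p_k/q_k = 41/2
k=3  a_k=1  p_k/q_k = 62/3
(x₁, y₁) = (62, 3);  62² − 427·3² = 1 ✓
n=2: (62,3)∘(62,3) = (62·62+427·3·3, 62·3+3·62) = (7687,372)
n=3: (7687,372)∘(62,3) = (62·7687+427·3·372, 62·372+3·7687) = (953126,46125)
n=4: (953126,46125)∘(62,3) = (62·953126+427·3·46125, 62·46125+3·953126) = (118179937,5719128)
n=5: (118179937,5719128)∘(62,3) = (62·118179937+427·3·5719128, 62·5719128+3·118179937) = (14653359062,709125747)

62 3
7687 372
953126 46125
118179937 5719128
14653359062 709125747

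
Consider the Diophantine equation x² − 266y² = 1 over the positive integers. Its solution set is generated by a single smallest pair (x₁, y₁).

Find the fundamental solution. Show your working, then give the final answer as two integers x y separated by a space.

685 42

√266 = [16; 3,4,3,32, …], period ℓ=4 (even) → k=3
step 0: (16, 1)  from 16·(1,0) + (0,1)
step 1: (49, 3)  from 3·(16,1) + (1,0)
step 2: (212, 13)  from 4·(49,3) + (16,1)
step 3: (685, 42)  from 3·(212,13) + (49,3)
fundamental: x₁=685, y₁=42  (since 469225 − 266·1764 = 1)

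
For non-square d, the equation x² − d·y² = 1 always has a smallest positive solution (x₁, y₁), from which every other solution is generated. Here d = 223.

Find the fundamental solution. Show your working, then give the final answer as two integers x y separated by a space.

224 15

√223 → a₀=14, period (1,13,1,28); ℓ=4 even so k=3
i=0: a=14 ⇒ p=14, q=1
i=1: a=1 ⇒ p=15, q=1
i=2: a=13 ⇒ p=209, q=14
i=3: a=1 ⇒ p=224, q=15
→ (224, 15).  Check: 224²=50176, 223·15²=50175, difference 1.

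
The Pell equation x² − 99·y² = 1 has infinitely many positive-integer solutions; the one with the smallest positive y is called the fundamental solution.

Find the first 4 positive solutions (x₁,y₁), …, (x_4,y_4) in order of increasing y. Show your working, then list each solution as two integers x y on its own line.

10 1
199 20
3970 399
79201 7960

√99 → a₀=9, period (1,18); ℓ=2 even so k=1
k=0  a_k=9  p_k/q_k = 9/1
k=1  a_k=1  p_k/q_k = 10/1
fundamental: x₁=10, y₁=1  (since 100 − 99·1 = 1)
(x_2, y_2) = (10·10 + 99·1·1, 10·1 + 1·10) = (199, 20)
(x_3, y_3) = (10·199 + 99·1·20, 10·20 + 1·199) = (3970, 399)
(x_4, y_4) = (10·3970 + 99·1·399, 10·399 + 1·3970) = (79201, 7960)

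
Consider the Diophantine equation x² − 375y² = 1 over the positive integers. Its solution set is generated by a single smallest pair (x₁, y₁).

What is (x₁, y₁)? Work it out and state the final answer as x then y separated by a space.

15124 781

√375 → a₀=19, period (2,1,2,1,5,1,2,1,2,38); ℓ=10 even so k=9
i=0: a=19 ⇒ p=19, q=1
i=1: a=2 ⇒ p=39, q=2
i=2: a=1 ⇒ p=58, q=3
i=3: a=2 ⇒ p=155, q=8
…
i=5: a=5 ⇒ p=1220, q=63
i=6: a=1 ⇒ p=1433, q=74
i=7: a=2 ⇒ p=4086, q=211
i=8: a=1 ⇒ p=5519, q=285
i=9: a=2 ⇒ p=15124, q=781
(x₁, y₁) = (15124, 781);  15124² − 375·781² = 1 ✓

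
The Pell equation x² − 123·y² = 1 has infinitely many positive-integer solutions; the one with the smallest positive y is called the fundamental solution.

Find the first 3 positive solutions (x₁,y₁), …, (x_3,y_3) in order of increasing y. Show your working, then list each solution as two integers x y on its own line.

√123 = [11; 11,22, …], period ℓ=2 (even) → k=1
k=0  a_k=11  p_k/q_k = 11/1
k=1  a_k=11  p_k/q_k = 122/11
(x₁, y₁) = (122, 11);  122² − 123·11² = 1 ✓
n=2: (122,11)∘(122,11) = (122·122+123·11·11, 122·11+11·122) = (29767,2684)
n=3: (29767,2684)∘(122,11) = (122·29767+123·11·2684, 122·2684+11·29767) = (7263026,654885)

122 11
29767 2684
7263026 654885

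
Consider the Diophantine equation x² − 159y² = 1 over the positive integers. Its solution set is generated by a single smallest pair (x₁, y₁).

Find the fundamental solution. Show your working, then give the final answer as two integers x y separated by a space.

1324 105

d=159: √d = [12; 1,1,1,1,3,1,1,1,1,24] (ℓ=10, even), read p_9/q_9
a_0=12:  p_0=12·1+0=12,  q_0=12·0+1=1
a_1=1:  p_1=1·12+1=13,  q_1=1·1+0=1
…
a_5=3:  p_5=3·63+38=227,  q_5=3·5+3=18
a_6=1:  p_6=1·227+63=290,  q_6=1·18+5=23
a_7=1:  p_7=1·290+227=517,  q_7=1·23+18=41
a_8=1:  p_8=1·517+290=807,  q_8=1·41+23=64
a_9=1:  p_9=1·807+517=1324,  q_9=1·64+41=105
fundamental: x₁=1324, y₁=105  (since 1752976 − 159·11025 = 1)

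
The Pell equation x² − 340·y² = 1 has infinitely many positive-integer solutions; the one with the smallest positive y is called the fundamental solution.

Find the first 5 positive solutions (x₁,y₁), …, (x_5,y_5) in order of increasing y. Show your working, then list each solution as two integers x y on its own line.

285769 15498
163327842721 8857695924
93348068572789129 5062509812995614
53351968415791425367681 2893416733491029538408
30492677324331251603220874249 1653697613020933530509635890

[18; 2,3,1,1,1,…,3,2,36] for √340; ℓ=14 ⇒ convergent index 13
step 0: (18, 1)  from 18·(1,0) + (0,1)
…
step 4: (295, 16)  from 1·(166,9) + (129,7)
…
step 6: (756, 41)  from 1·(461,25) + (295,16)
step 7: (6509, 353)  from 8·(756,41) + (461,25)
step 8: (7265, 394)  from 1·(6509,353) + (756,41)
…
step 12: (125478, 6805)  from 3·(34813,1888) + (21039,1141)
step 13: (285769, 15498)  from 2·(125478,6805) + (34813,1888)
→ (285769, 15498).  Check: 285769²=81663921361, 340·15498²=81663921360, difference 1.
n=2: (285769,15498)∘(285769,15498) = (285769·285769+340·15498·15498, 285769·15498+15498·285769) = (163327842721,8857695924)
n=3: (163327842721,8857695924)∘(285769,15498) = (285769·163327842721+340·15498·8857695924, 285769·8857695924+15498·163327842721) = (93348068572789129,5062509812995614)
n=4: (93348068572789129,5062509812995614)∘(285769,15498) = (285769·93348068572789129+340·15498·5062509812995614, 285769·5062509812995614+15498·93348068572789129) = (53351968415791425367681,2893416733491029538408)
n=5: (53351968415791425367681,2893416733491029538408)∘(285769,15498) = (285769·53351968415791425367681+340·15498·2893416733491029538408, 285769·2893416733491029538408+15498·53351968415791425367681) = (30492677324331251603220874249,1653697613020933530509635890)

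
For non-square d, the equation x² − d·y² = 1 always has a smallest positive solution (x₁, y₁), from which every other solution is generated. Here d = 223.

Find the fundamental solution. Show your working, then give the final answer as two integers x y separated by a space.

√223 → a₀=14, period (1,13,1,28); ℓ=4 even so k=3
i=0: a=14 ⇒ p=14, q=1
…
i=2: a=13 ⇒ p=209, q=14
i=3: a=1 ⇒ p=224, q=15
fundamental: x₁=224, y₁=15  (since 50176 − 223·225 = 1)

224 15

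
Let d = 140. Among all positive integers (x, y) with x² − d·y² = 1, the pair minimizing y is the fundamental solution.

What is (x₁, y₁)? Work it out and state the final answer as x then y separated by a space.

d=140: √d = [11; 1,4,1,22] (ℓ=4, even), read p_3/q_3
i=0: a=11 ⇒ p=11, q=1
…
i=2: a=4 ⇒ p=59, q=5
i=3: a=1 ⇒ p=71, q=6
fundamental: x₁=71, y₁=6  (since 5041 − 140·36 = 1)

71 6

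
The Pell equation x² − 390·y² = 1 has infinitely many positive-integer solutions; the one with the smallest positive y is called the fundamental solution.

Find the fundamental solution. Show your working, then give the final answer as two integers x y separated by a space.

79 4

[19; 1,2,1,38] for √390; ℓ=4 ⇒ convergent index 3
k=0  a_k=19  p_k/q_k = 19/1
k=1  a_k=1  p_k/q_k = 20/1
k=2  a_k=2  p_k/q_k = 59/3
k=3  a_k=1  p_k/q_k = 79/4
fundamental: x₁=79, y₁=4  (since 6241 − 390·16 = 1)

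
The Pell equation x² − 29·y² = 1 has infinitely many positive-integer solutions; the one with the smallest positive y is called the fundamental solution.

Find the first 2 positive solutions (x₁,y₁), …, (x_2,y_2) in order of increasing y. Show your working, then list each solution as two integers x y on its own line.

9801 1820
192119201 35675640

[5; 2,1,1,2,10] for √29; ℓ=5 ⇒ convergent index 9
i=0: a=5 ⇒ p=5, q=1
i=1: a=2 ⇒ p=11, q=2
…
i=4: a=2 ⇒ p=70, q=13
i=5: a=10 ⇒ p=727, q=135
i=6: a=2 ⇒ p=1524, q=283
i=7: a=1 ⇒ p=2251, q=418
i=8: a=1 ⇒ p=3775, q=701
i=9: a=2 ⇒ p=9801, q=1820
fundamental: x₁=9801, y₁=1820  (since 96059601 − 29·3312400 = 1)
(9801+1820√29)^2 = 192119201 + 35675640√29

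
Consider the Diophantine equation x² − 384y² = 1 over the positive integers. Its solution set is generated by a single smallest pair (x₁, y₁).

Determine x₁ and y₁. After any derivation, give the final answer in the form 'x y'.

[19; 1,1,2,9,2,1,1,38] for √384; ℓ=8 ⇒ convergent index 7
a_0=19:  p_0=19·1+0=19,  q_0=19·0+1=1
a_1=1:  p_1=1·19+1=20,  q_1=1·1+0=1
a_2=1:  p_2=1·20+19=39,  q_2=1·1+1=2
…
a_4=9:  p_4=9·98+39=921,  q_4=9·5+2=47
a_5=2:  p_5=2·921+98=1940,  q_5=2·47+5=99
a_6=1:  p_6=1·1940+921=2861,  q_6=1·99+47=146
a_7=1:  p_7=1·2861+1940=4801,  q_7=1·146+99=245
(x₁, y₁) = (4801, 245);  4801² − 384·245² = 1 ✓

4801 245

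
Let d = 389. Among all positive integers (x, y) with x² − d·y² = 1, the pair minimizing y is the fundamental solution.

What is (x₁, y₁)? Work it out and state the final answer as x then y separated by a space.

[19; 1,2,1,1,1,1,2,1,38] for √389; ℓ=9 ⇒ convergent index 17
a_0=19:  p_0=19·1+0=19,  q_0=19·0+1=1
a_1=1:  p_1=1·19+1=20,  q_1=1·1+0=1
a_2=2:  p_2=2·20+19=59,  q_2=2·1+1=3
a_3=1:  p_3=1·59+20=79,  q_3=1·3+1=4
…
a_8=1:  p_8=1·927+355=1282,  q_8=1·47+18=65
…
a_14=1:  p_14=1·353911+202418=556329,  q_14=1·17944+10263=28207
a_15=1:  p_15=1·556329+353911=910240,  q_15=1·28207+17944=46151
a_16=2:  p_16=2·910240+556329=2376809,  q_16=2·46151+28207=120509
a_17=1:  p_17=1·2376809+910240=3287049,  q_17=1·120509+46151=166660
(x₁, y₁) = (3287049, 166660);  3287049² − 389·166660² = 1 ✓

3287049 166660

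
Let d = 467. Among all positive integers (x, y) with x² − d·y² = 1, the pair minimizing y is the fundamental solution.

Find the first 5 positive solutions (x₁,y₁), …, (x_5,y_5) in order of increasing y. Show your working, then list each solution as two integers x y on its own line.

d=467: √d = [21; 1,1,1,1,3,…,1,1,42] (ℓ=14, even), read p_13/q_13
k=0  a_k=21  p_k/q_k = 21/1
k=1  a_k=1  p_k/q_k = 22/1
…
k=5  a_k=3  p_k/q_k = 389/18
k=6  a_k=3  p_k/q_k = 1275/59
…
k=8  a_k=3  p_k/q_k = 82767/3830
k=9  a_k=3  p_k/q_k = 275465/12747
…
k=12  a_k=1  p_k/q_k = 991929/45901
k=13  a_k=1  p_k/q_k = 1625626/75225
(x₁, y₁) = (1625626, 75225);  1625626² − 467·75225² = 1 ✓
n=2: (1625626,75225)∘(1625626,75225) = (1625626·1625626+467·75225·75225, 1625626·75225+75225·1625626) = (5285319783751,244575431700)
n=3: (5285319783751,244575431700)∘(1625626,75225) = (1625626·5285319783751+467·75225·244575431700, 1625626·244575431700+75225·5285319783751) = (17183906517558380626,795176361465413175)
n=4: (17183906517558380626,795176361465413175)∘(1625626,75225) = (1625626·17183906517558380626+467·75225·795176361465413175, 1625626·795176361465413175+75225·17183906517558380626) = (55869210433019434807260001,2585318735566902940613400)
n=5: (55869210433019434807260001,2585318735566902940613400)∘(1625626,75225) = (1625626·55869210433019434807260001+467·75225·2585318735566902940613400, 1625626·2585318735566902940613400+75225·55869210433019434807260001) = (181644882158758119549456134390626,8405522709648569143113732563625)

1625626 75225
5285319783751 244575431700
17183906517558380626 795176361465413175
55869210433019434807260001 2585318735566902940613400
181644882158758119549456134390626 8405522709648569143113732563625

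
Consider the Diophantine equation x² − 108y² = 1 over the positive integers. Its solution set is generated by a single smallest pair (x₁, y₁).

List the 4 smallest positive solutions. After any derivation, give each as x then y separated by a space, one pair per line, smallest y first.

1351 130
3650401 351260
9863382151 949104390
26650854921601 2564479710520

[10; 2,1,1,4,1,1,2,20] for √108; ℓ=8 ⇒ convergent index 7
a_0=10:  p_0=10·1+0=10,  q_0=10·0+1=1
…
a_2=1:  p_2=1·21+10=31,  q_2=1·2+1=3
a_3=1:  p_3=1·31+21=52,  q_3=1·3+2=5
a_4=4:  p_4=4·52+31=239,  q_4=4·5+3=23
a_5=1:  p_5=1·239+52=291,  q_5=1·23+5=28
a_6=1:  p_6=1·291+239=530,  q_6=1·28+23=51
a_7=2:  p_7=2·530+291=1351,  q_7=2·51+28=130
(x₁, y₁) = (1351, 130);  1351² − 108·130² = 1 ✓
(1351+130√108)^2 = 3650401 + 351260√108
(1351+130√108)^3 = 9863382151 + 949104390√108
(1351+130√108)^4 = 26650854921601 + 2564479710520√108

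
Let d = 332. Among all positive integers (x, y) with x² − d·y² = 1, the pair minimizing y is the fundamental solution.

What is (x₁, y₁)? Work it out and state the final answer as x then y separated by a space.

√332 → a₀=18, period (4,1,1,8,1,1,4,36); ℓ=8 even so k=7
i=0: a=18 ⇒ p=18, q=1
i=1: a=4 ⇒ p=73, q=4
i=2: a=1 ⇒ p=91, q=5
i=3: a=1 ⇒ p=164, q=9
i=4: a=8 ⇒ p=1403, q=77
i=5: a=1 ⇒ p=1567, q=86
i=6: a=1 ⇒ p=2970, q=163
i=7: a=4 ⇒ p=13447, q=738
fundamental: x₁=13447, y₁=738  (since 180821809 − 332·544644 = 1)

13447 738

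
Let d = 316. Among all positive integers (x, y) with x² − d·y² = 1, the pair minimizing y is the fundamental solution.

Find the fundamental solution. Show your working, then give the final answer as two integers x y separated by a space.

12799 720

√316 → a₀=17, period (1,3,2,8,2,3,1,34); ℓ=8 even so k=7
k=0  a_k=17  p_k/q_k = 17/1
k=1  a_k=1  p_k/q_k = 18/1
…
k=6  a_k=3  p_k/q_k = 9937/559
k=7  a_k=1  p_k/q_k = 12799/720
fundamental: x₁=12799, y₁=720  (since 163814401 − 316·518400 = 1)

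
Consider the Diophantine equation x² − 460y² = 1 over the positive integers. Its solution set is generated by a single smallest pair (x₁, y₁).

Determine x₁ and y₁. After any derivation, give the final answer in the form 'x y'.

2535751 118230

d=460: √d = [21; 2,4,3,1,2,10,2,1,3,4,2,42] (ℓ=12, even), read p_11/q_11
step 0: (21, 1)  from 21·(1,0) + (0,1)
…
step 4: (815, 38)  from 1·(622,29) + (193,9)
…
step 8: (72257, 3369)  from 1·(48922,2281) + (23335,1088)
…
step 10: (1135029, 52921)  from 4·(265693,12388) + (72257,3369)
step 11: (2535751, 118230)  from 2·(1135029,52921) + (265693,12388)
fundamental: x₁=2535751, y₁=118230  (since 6430033134001 − 460·13978332900 = 1)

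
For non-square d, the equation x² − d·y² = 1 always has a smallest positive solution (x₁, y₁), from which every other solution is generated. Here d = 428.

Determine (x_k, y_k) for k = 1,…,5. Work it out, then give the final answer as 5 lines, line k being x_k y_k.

√428 = [20; 1,2,4,1,5,10,5,1,4,2,1,40, …], period ℓ=12 (even) → k=11
step 0: (20, 1)  from 20·(1,0) + (0,1)
…
step 3: (269, 13)  from 4·(62,3) + (21,1)
…
step 7: (99779, 4823)  from 5·(19571,946) + (1924,93)
step 8: (119350, 5769)  from 1·(99779,4823) + (19571,946)
step 9: (577179, 27899)  from 4·(119350,5769) + (99779,4823)
step 10: (1273708, 61567)  from 2·(577179,27899) + (119350,5769)
step 11: (1850887, 89466)  from 1·(1273708,61567) + (577179,27899)
→ (1850887, 89466).  Check: 1850887²=3425782686769, 428·89466²=3425782686768, difference 1.
(x_2, y_2) = (1850887·1850887 + 428·89466·89466, 1850887·89466 + 89466·1850887) = (6851565373537, 331182912684)
(x_3, y_3) = (1850887·6851565373537 + 428·89466·331182912684, 1850887·331182912684 + 89466·6851565373537) = (25362946559057703751, 1225964295417811950)
(x_4, y_4) = (1850887·25362946559057703751 + 428·89466·1225964295417811950, 1850887·1225964295417811950 + 89466·25362946559057703751) = (93887896135702420679780737, 4538242753705644230486616)
(x_5, y_5) = (1850887·93887896135702420679780737 + 428·89466·4538242753705644230486616, 1850887·4538242753705644230486616 + 89466·93887896135702420679780737) = (347551772829818329662915600223687, 16799549031354731501369944644834)

1850887 89466
6851565373537 331182912684
25362946559057703751 1225964295417811950
93887896135702420679780737 4538242753705644230486616
347551772829818329662915600223687 16799549031354731501369944644834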